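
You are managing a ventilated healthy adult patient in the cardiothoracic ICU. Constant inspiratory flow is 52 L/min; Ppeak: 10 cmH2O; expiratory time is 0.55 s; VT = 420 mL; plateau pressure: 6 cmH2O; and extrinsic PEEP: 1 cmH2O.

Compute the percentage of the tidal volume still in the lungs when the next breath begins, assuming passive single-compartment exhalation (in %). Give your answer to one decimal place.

24.2

Flow: 52 L/min ÷ 60 = 0.8667 L/s.
R = (PIP − Pplat)/V̇ = (10 − 6) / 0.8667 = 4.0/0.8667 = 4.615 cmH2O·s/L.
C = Vt/(Pplat − PEEP) = 420.0 / (6 − 1) = 420.0/5.0 = 84.0 mL/cmH2O.
τ = R × C = 4.615 × 0.084 L/cmH2O = 0.3877 s.
Fraction remaining at end-expiration = e^(−Te/τ) = e^(−0.55/0.3877) = 0.242 → 24.2%.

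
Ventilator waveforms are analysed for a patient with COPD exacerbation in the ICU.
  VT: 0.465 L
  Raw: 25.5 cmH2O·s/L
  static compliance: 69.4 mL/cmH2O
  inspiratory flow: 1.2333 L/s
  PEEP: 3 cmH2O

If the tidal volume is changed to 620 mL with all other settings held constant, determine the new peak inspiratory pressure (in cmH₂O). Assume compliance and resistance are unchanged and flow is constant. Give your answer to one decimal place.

43.4

PIP = Vt/C + R·V̇ + PEEP (constant-flow equation of motion).
Only the elastic term changes: ΔPIP = ΔVt / C = (620 − 465) / 69.4 = 2.233 cmH2O.
Original PIP = 465/69.4 + 25.5×1.2333 + 3 = 41.149 cmH2O; new PIP = 41.149 + (2.233) = 43.382 cmH2O.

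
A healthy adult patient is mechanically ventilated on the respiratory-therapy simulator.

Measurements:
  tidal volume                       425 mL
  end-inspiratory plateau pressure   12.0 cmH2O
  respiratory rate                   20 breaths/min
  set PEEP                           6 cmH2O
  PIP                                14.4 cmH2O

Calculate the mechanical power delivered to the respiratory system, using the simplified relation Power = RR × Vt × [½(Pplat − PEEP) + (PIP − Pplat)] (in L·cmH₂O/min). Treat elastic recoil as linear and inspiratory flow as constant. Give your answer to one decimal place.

45.9

Per-breath work = Vt × [½(Pplat−PEEP) + (PIP−Pplat)] = 0.425 × [0.5×6.0 + 2.4] = 0.425 × 5.4 = 2.295 L·cmH2O.
Power = 20 × 2.295 = 45.9 L·cmH2O/min.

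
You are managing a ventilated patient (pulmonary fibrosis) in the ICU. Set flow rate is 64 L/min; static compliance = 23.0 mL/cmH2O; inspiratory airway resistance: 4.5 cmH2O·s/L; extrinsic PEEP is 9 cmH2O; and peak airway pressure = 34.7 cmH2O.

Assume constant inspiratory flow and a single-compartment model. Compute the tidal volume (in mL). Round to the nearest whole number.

Flow: 64 L/min ÷ 60 = 1.0667 L/s.
Equation of motion (constant flow): PIP = Vt/C + R·V̇ + PEEP.
Vt/C = PIP − R·V̇ − PEEP = 34.7 − 4.8 − 9 = 20.9 cmH2O.
Vt = C × 20.9 = 23.0 × 20.9 = 480.7 mL.

481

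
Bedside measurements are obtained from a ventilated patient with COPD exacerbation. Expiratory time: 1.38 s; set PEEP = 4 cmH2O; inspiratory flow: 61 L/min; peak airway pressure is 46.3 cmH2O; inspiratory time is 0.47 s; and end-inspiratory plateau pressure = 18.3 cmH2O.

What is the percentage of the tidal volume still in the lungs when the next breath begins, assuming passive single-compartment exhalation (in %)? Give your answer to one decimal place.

22.3

Flow: 61 L/min ÷ 60 = 1.0167 L/s.
Vt = flow × Ti = 1.0167 L/s × 0.47 s × 1000 mL/L = 477.85 mL.
R = (PIP − Pplat)/V̇ = (46.3 − 18.3) / 1.0167 = 28.0/1.0167 = 27.54 cmH2O·s/L.
C = Vt/(Pplat − PEEP) = 477.85 / (18.3 − 4) = 477.85/14.3 = 33.416 mL/cmH2O.
τ = R × C = 27.54 × 0.03342 L/cmH2O = 0.9204 s.
Fraction remaining at end-expiration = e^(−Te/τ) = e^(−1.38/0.9204) = 0.2233 → 22.33%.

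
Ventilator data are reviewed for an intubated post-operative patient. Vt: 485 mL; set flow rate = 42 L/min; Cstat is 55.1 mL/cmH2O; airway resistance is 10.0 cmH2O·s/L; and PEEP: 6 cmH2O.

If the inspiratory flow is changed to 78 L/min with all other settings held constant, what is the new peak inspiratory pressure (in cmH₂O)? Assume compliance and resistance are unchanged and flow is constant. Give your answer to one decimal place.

27.8

Flow: 42 L/min ÷ 60 = 0.7 L/s.
New flow: 78 L/min ÷ 60 = 1.3 L/s.
PIP = Vt/C + R·V̇ + PEEP (constant-flow equation of motion).
Only the resistive term changes: ΔPIP = R × ΔV̇ = 10.0 × (1.3 − 0.7) = 10.0 × 0.6 = 6.0 cmH2O.
Original PIP = 485/55.1 + 10.0×0.7 + 6 = 21.802 cmH2O; new PIP = 21.802 + (6.0) = 27.802 cmH2O.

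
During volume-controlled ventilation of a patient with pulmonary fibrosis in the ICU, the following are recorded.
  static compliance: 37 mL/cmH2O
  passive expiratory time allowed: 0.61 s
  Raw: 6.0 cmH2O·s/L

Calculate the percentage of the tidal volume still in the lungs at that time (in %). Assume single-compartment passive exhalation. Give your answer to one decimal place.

τ = R × C = 6.0 × 37 mL/cmH2O = 6.0 × 0.037 L/cmH2O = 0.222 s.
Passive exhalation: V(t)/V₀ = e^(−t/τ) = e^(−0.61/0.222) = 0.06407.
Fraction remaining = 0.06407 → 6.407%.

6.4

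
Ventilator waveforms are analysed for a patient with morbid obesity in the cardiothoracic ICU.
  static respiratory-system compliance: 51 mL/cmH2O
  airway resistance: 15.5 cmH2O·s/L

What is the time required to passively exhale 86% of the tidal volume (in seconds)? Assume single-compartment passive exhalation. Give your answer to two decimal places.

τ = R × C = 15.5 × 51 mL/cmH2O = 15.5 × 0.051 L/cmH2O = 0.7905 s.
Exhaled fraction f = 1 − e^(−t/τ) → t = −τ·ln(1 − f) = −0.7905·ln(0.14) = 1.554 s.

1.55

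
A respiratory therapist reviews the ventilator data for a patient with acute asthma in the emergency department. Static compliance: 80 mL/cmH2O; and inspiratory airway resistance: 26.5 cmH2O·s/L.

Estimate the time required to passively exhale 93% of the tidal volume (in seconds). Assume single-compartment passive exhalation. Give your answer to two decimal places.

5.64

τ = R × C = 26.5 × 80 mL/cmH2O = 26.5 × 0.080 L/cmH2O = 2.12 s.
Exhaled fraction f = 1 − e^(−t/τ) → t = −τ·ln(1 − f) = −2.12·ln(0.07) = 5.638 s.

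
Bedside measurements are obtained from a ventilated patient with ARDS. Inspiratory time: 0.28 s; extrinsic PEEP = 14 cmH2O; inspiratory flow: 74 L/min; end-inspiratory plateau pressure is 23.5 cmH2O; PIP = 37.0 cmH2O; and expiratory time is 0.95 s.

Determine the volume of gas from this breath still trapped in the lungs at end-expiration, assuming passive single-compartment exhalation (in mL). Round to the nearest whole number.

32

Flow: 74 L/min ÷ 60 = 1.2333 L/s.
Vt = flow × Ti = 1.2333 L/s × 0.28 s × 1000 mL/L = 345.32 mL.
R = (PIP − Pplat)/V̇ = (37.0 − 23.5) / 1.2333 = 13.5/1.2333 = 10.946 cmH2O·s/L.
C = Vt/(Pplat − PEEP) = 345.32 / (23.5 − 14) = 345.32/9.5 = 36.349 mL/cmH2O.
τ = R × C = 10.946 × 0.03635 L/cmH2O = 0.3979 s.
Fraction remaining = e^(−Te/τ) = e^(−0.95/0.3979) = 0.09186.
Trapped volume = 345.32 × 0.09186 = 31.721 mL.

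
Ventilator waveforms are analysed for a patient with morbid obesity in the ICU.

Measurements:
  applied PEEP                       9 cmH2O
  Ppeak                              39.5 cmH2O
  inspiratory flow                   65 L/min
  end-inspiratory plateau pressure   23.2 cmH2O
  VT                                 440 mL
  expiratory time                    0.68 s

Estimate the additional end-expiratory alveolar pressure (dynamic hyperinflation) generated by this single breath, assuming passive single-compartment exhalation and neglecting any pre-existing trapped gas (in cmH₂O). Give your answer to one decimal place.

Flow: 65 L/min ÷ 60 = 1.0833 L/s.
R = (PIP − Pplat)/V̇ = (39.5 − 23.2) / 1.0833 = 16.3/1.0833 = 15.047 cmH2O·s/L.
C = Vt/(Pplat − PEEP) = 440.0 / (23.2 − 9) = 440.0/14.2 = 30.986 mL/cmH2O.
τ = R × C = 15.047 × 0.03099 L/cmH2O = 0.4663 s.
Fraction remaining = e^(−Te/τ) = e^(−0.68/0.4663) = 0.2326; trapped volume = 440.0 × 0.2326 = 102.34 mL.
Additional alveolar pressure from trapping ≈ V_trapped / C = 102.34 / 30.986 = 3.303 cmH2O.

3.3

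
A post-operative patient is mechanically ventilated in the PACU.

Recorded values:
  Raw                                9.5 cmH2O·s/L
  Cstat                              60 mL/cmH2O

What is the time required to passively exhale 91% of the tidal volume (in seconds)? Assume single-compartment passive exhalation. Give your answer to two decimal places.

1.37

τ = R × C = 9.5 × 60 mL/cmH2O = 9.5 × 0.060 L/cmH2O = 0.57 s.
Exhaled fraction f = 1 − e^(−t/τ) → t = −τ·ln(1 − f) = −0.57·ln(0.09) = 1.373 s.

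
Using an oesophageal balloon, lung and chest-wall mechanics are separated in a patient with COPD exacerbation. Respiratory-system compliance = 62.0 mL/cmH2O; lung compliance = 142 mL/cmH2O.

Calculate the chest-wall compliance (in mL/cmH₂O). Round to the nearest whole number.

110

1/Ccw = 1/Crs − 1/CL.
1/Ccw = 1/62.0 − 1/142 = 0.009087.
Ccw = 110.05 mL/cmH2O.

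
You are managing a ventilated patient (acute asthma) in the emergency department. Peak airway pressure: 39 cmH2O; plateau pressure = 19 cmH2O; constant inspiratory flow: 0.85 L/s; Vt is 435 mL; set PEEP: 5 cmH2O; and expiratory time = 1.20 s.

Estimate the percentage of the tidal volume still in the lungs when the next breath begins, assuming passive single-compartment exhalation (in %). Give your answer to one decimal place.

R = (PIP − Pplat)/V̇ = (39 − 19) / 0.85 = 20.0/0.85 = 23.529 cmH2O·s/L.
C = Vt/(Pplat − PEEP) = 435.0 / (19 − 5) = 435.0/14.0 = 31.071 mL/cmH2O.
τ = R × C = 23.529 × 0.03107 L/cmH2O = 0.731 s.
Fraction remaining at end-expiration = e^(−Te/τ) = e^(−1.20/0.731) = 0.1937 → 19.37%.

19.4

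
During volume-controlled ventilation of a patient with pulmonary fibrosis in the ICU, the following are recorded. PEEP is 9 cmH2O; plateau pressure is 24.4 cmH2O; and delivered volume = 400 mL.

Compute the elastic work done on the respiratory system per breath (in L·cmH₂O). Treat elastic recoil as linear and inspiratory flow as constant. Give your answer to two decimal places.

3.08

Elastic work ≈ ½ × (Pplat − PEEP) × Vt = 0.5 × (24.4 − 9) × 0.400 L = 0.5 × 15.4 × 0.400 = 3.08 L·cmH2O.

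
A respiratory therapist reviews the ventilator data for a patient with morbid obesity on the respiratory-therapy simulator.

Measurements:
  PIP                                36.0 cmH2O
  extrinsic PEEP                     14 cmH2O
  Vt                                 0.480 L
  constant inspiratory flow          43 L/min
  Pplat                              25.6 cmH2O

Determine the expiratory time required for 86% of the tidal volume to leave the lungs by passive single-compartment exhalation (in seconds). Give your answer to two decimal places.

Flow: 43 L/min ÷ 60 = 0.7167 L/s.
R = (PIP − Pplat)/V̇ = (36.0 − 25.6) / 0.7167 = 10.4/0.7167 = 14.511 cmH2O·s/L.
C = Vt/(Pplat − PEEP) = 480.0 / (25.6 − 14) = 480.0/11.6 = 41.379 mL/cmH2O.
τ = R × C = 14.511 × 0.04138 L/cmH2O = 0.6005 s.
t = −τ·ln(1 − 0.86) = −0.6005·ln(0.14) = 1.181 s.

1.18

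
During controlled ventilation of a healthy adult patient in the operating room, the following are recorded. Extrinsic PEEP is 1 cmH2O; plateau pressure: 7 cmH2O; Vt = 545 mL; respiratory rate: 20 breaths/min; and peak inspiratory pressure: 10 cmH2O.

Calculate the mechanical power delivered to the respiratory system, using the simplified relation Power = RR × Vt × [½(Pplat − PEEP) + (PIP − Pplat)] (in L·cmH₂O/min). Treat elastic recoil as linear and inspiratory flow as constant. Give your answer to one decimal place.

65.4

Per-breath work = Vt × [½(Pplat−PEEP) + (PIP−Pplat)] = 0.545 × [0.5×6.0 + 3.0] = 0.545 × 6.0 = 3.27 L·cmH2O.
Power = 20 × 3.27 = 65.4 L·cmH2O/min.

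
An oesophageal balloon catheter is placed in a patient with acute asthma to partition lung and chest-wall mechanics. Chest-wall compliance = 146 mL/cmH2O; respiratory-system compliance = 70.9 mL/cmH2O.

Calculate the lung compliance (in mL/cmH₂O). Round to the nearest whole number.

138

1/CL = 1/Crs − 1/Ccw.
1/CL = 1/70.9 − 1/146 = 0.007255.
CL = 137.84 mL/cmH2O.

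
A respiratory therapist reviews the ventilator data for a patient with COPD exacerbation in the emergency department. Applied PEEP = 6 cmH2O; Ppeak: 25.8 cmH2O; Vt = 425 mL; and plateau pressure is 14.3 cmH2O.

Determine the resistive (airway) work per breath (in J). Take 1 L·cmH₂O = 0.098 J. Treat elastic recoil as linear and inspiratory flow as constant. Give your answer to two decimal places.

With constant inspiratory flow the resistive pressure is constant at PIP − Pplat = 25.8 − 14.3 = 11.5 cmH2O, so resistive work = 11.5 × 0.425 = 4.888 L·cmH2O.
× 0.098 J/(L·cmH2O) → 0.479 J.

0.48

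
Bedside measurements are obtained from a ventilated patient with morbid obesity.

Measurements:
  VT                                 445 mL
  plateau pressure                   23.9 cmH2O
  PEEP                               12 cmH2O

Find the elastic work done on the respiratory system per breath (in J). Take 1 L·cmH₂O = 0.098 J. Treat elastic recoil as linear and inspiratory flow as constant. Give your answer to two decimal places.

0.26

Elastic work ≈ ½ × (Pplat − PEEP) × Vt = 0.5 × (23.9 − 12) × 0.445 L = 0.5 × 11.9 × 0.445 = 2.648 L·cmH2O.
× 0.098 J/(L·cmH2O) → 0.2595 J.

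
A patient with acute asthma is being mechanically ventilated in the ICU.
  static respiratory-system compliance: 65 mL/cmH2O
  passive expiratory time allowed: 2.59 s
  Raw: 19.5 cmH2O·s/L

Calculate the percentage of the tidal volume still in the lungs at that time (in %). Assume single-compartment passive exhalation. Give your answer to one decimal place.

13.0

τ = R × C = 19.5 × 65 mL/cmH2O = 19.5 × 0.065 L/cmH2O = 1.268 s.
Passive exhalation: V(t)/V₀ = e^(−t/τ) = e^(−2.59/1.268) = 0.1297.
Fraction remaining = 0.1297 → 12.97%.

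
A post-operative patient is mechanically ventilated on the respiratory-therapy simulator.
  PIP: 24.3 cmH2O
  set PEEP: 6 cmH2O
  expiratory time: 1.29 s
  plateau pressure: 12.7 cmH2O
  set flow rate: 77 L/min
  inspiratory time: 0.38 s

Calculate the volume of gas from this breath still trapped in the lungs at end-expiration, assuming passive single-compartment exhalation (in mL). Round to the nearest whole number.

69

Flow: 77 L/min ÷ 60 = 1.2833 L/s.
Vt = flow × Ti = 1.2833 L/s × 0.38 s × 1000 mL/L = 487.65 mL.
R = (PIP − Pplat)/V̇ = (24.3 − 12.7) / 1.2833 = 11.6/1.2833 = 9.039 cmH2O·s/L.
C = Vt/(Pplat − PEEP) = 487.65 / (12.7 − 6) = 487.65/6.7 = 72.784 mL/cmH2O.
τ = R × C = 9.039 × 0.07278 L/cmH2O = 0.6579 s.
Fraction remaining = e^(−Te/τ) = e^(−1.29/0.6579) = 0.1407.
Trapped volume = 487.65 × 0.1407 = 68.612 mL.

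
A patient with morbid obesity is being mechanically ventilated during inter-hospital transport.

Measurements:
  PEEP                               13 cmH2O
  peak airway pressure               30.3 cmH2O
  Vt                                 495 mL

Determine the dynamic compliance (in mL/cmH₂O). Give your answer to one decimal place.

Dynamic compliance = Vt / (PIP − PEEP) = 495 / (30.3 − 13) = 495 / 17.3 = 28.613 mL/cmH2O.

28.6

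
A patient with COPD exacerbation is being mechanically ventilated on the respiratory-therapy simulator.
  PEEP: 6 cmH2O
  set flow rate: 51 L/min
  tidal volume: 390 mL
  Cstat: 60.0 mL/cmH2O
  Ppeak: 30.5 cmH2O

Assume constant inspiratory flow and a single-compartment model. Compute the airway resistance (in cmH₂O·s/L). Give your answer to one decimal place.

Flow: 51 L/min ÷ 60 = 0.85 L/s.
Equation of motion (constant flow): PIP = Vt/C + R·V̇ + PEEP.
R·V̇ = PIP − Vt/C − PEEP = 30.5 − 390/60.0 − 6 = 30.5 − 6.5 − 6 = 18.0 cmH2O.
R = 18.0 / 0.85 = 21.176 cmH2O·s/L.

21.2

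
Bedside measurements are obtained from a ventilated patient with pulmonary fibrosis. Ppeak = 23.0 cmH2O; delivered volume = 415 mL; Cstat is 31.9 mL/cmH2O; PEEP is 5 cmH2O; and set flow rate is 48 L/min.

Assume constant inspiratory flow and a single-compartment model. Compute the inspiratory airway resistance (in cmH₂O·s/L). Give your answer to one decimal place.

Flow: 48 L/min ÷ 60 = 0.8 L/s.
Equation of motion (constant flow): PIP = Vt/C + R·V̇ + PEEP.
R·V̇ = PIP − Vt/C − PEEP = 23.0 − 415/31.9 − 5 = 23.0 − 13.009 − 5 = 4.991 cmH2O.
R = 4.991 / 0.8 = 6.239 cmH2O·s/L.

6.2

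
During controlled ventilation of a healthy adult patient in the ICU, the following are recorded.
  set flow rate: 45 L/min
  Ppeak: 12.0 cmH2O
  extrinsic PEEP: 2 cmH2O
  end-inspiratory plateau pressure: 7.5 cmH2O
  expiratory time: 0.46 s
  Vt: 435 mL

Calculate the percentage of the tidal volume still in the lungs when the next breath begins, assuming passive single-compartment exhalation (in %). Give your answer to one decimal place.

37.9

Flow: 45 L/min ÷ 60 = 0.75 L/s.
R = (PIP − Pplat)/V̇ = (12.0 − 7.5) / 0.75 = 4.5/0.75 = 6.0 cmH2O·s/L.
C = Vt/(Pplat − PEEP) = 435.0 / (7.5 − 2) = 435.0/5.5 = 79.091 mL/cmH2O.
τ = R × C = 6.0 × 0.07909 L/cmH2O = 0.4745 s.
Fraction remaining at end-expiration = e^(−Te/τ) = e^(−0.46/0.4745) = 0.3793 → 37.93%.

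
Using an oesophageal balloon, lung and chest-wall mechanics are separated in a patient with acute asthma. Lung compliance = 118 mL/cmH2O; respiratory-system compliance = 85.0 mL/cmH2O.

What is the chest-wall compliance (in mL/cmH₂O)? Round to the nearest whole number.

1/Ccw = 1/Crs − 1/CL.
1/Ccw = 1/85.0 − 1/118 = 0.00329.
Ccw = 303.95 mL/cmH2O.

304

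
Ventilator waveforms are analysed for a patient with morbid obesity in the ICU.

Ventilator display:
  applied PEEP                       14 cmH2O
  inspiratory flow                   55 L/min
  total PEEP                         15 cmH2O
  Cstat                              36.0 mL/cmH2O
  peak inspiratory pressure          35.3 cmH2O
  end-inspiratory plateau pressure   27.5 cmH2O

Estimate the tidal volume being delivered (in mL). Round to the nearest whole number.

End-expiratory occlusion gives total PEEP = 15 cmH2O (intrinsic PEEP = 15 − 14 = 1). Use total PEEP for the elastic gradient.
Vt = Cstat × (Pplat − PEEPtotal) = 36.0 × (27.5 − 15) = 36.0 × 12.5 = 450.0 mL.

450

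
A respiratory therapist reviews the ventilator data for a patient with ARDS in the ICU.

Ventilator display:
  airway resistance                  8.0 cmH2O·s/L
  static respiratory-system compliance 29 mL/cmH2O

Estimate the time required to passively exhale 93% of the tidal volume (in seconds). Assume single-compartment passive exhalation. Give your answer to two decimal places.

τ = R × C = 8.0 × 29 mL/cmH2O = 8.0 × 0.029 L/cmH2O = 0.232 s.
Exhaled fraction f = 1 − e^(−t/τ) → t = −τ·ln(1 − f) = −0.232·ln(0.07) = 0.6169 s.

0.62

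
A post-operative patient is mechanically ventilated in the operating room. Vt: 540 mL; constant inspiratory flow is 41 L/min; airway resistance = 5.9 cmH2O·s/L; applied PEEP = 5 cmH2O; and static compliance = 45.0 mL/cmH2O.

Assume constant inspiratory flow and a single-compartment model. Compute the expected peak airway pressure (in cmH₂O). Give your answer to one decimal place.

21.0

Flow: 41 L/min ÷ 60 = 0.6833 L/s.
Equation of motion (constant flow): PIP = Vt/C + R·V̇ + PEEP.
PIP = 540/45.0 + 5.9×0.6833 + 5 = 12.0 + 4.031 + 5 = 21.031 cmH2O.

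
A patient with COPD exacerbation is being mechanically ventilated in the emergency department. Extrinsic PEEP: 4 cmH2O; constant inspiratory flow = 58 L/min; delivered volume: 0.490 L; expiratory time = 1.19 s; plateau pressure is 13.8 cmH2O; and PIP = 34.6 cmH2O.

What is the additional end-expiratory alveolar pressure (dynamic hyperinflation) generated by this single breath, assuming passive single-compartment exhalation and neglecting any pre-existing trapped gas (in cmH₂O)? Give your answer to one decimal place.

Flow: 58 L/min ÷ 60 = 0.9667 L/s.
R = (PIP − Pplat)/V̇ = (34.6 − 13.8) / 0.9667 = 20.8/0.9667 = 21.516 cmH2O·s/L.
C = Vt/(Pplat − PEEP) = 490.0 / (13.8 − 4) = 490.0/9.8 = 50.0 mL/cmH2O.
τ = R × C = 21.516 × 0.05 L/cmH2O = 1.076 s.
Fraction remaining = e^(−Te/τ) = e^(−1.19/1.076) = 0.3309; trapped volume = 490.0 × 0.3309 = 162.14 mL.
Additional alveolar pressure from trapping ≈ V_trapped / C = 162.14 / 50.0 = 3.243 cmH2O.

3.2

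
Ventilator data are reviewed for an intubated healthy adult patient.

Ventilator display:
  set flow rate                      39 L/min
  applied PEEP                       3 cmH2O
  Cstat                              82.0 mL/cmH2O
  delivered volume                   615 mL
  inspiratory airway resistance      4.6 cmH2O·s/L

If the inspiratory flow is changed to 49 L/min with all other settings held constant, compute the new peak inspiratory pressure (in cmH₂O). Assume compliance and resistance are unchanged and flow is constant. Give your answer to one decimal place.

Flow: 39 L/min ÷ 60 = 0.65 L/s.
New flow: 49 L/min ÷ 60 = 0.8167 L/s.
PIP = Vt/C + R·V̇ + PEEP (constant-flow equation of motion).
Only the resistive term changes: ΔPIP = R × ΔV̇ = 4.6 × (0.8167 − 0.65) = 4.6 × 0.1667 = 0.7668 cmH2O.
Original PIP = 615/82.0 + 4.6×0.65 + 3 = 13.49 cmH2O; new PIP = 13.49 + (0.7668) = 14.257 cmH2O.

14.3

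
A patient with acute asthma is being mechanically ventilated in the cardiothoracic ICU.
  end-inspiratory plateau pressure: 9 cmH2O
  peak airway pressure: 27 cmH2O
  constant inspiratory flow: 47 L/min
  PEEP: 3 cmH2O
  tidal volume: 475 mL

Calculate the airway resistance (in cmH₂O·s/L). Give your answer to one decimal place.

23.0

Flow: 47 L/min ÷ 60 = 0.7833 L/s.
Raw = (PIP − Pplat) / flow = (27 − 9) / 0.7833 = 18.0 / 0.7833 = 22.98 cmH2O·s/L.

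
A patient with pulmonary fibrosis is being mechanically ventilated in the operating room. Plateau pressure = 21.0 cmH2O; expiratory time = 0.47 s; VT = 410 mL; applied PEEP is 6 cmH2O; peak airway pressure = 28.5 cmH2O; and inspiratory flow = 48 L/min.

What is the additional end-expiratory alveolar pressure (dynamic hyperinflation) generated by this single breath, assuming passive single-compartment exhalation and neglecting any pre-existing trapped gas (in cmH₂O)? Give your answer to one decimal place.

Flow: 48 L/min ÷ 60 = 0.8 L/s.
R = (PIP − Pplat)/V̇ = (28.5 − 21.0) / 0.8 = 7.5/0.8 = 9.375 cmH2O·s/L.
C = Vt/(Pplat − PEEP) = 410.0 / (21.0 − 6) = 410.0/15.0 = 27.333 mL/cmH2O.
τ = R × C = 9.375 × 0.02733 L/cmH2O = 0.2562 s.
Fraction remaining = e^(−Te/τ) = e^(−0.47/0.2562) = 0.1597; trapped volume = 410.0 × 0.1597 = 65.477 mL.
Additional alveolar pressure from trapping ≈ V_trapped / C = 65.477 / 27.333 = 2.396 cmH2O.

2.4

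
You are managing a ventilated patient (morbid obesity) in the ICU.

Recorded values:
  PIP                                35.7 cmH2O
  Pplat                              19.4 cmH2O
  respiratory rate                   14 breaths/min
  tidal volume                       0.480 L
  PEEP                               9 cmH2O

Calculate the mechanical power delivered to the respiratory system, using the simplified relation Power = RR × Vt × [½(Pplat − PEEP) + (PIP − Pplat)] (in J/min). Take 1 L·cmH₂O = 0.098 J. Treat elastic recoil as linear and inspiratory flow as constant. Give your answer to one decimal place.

Per-breath work = Vt × [½(Pplat−PEEP) + (PIP−Pplat)] = 0.480 × [0.5×10.4 + 16.3] = 0.480 × 21.5 = 10.32 L·cmH2O.
Power = 14 × 10.32 = 144.48 L·cmH2O/min.
× 0.098 J/(L·cmH2O) → 14.159 J/min.

14.2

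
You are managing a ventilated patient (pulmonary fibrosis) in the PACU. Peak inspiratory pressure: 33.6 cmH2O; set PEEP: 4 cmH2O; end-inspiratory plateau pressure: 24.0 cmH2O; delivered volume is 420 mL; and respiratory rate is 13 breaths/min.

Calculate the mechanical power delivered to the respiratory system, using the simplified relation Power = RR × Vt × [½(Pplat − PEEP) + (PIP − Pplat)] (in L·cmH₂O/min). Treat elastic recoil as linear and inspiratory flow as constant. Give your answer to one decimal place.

Per-breath work = Vt × [½(Pplat−PEEP) + (PIP−Pplat)] = 0.420 × [0.5×20.0 + 9.6] = 0.420 × 19.6 = 8.232 L·cmH2O.
Power = 13 × 8.232 = 107.02 L·cmH2O/min.

107.0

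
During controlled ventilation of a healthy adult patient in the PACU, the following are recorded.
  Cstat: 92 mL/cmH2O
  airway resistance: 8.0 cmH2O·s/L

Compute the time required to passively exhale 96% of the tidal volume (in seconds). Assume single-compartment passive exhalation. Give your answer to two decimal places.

2.37

τ = R × C = 8.0 × 92 mL/cmH2O = 8.0 × 0.092 L/cmH2O = 0.736 s.
Exhaled fraction f = 1 − e^(−t/τ) → t = −τ·ln(1 − f) = −0.736·ln(0.04) = 2.369 s.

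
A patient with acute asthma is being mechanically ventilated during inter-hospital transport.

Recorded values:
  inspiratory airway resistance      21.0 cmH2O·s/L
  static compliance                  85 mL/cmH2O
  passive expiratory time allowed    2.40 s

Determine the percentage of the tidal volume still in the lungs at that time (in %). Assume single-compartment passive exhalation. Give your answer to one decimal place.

τ = R × C = 21.0 × 85 mL/cmH2O = 21.0 × 0.085 L/cmH2O = 1.785 s.
Passive exhalation: V(t)/V₀ = e^(−t/τ) = e^(−2.40/1.785) = 0.2607.
Fraction remaining = 0.2607 → 26.07%.

26.1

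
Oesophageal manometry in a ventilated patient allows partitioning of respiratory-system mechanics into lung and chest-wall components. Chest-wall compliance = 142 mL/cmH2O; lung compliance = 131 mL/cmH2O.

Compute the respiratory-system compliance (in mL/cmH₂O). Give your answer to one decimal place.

68.1

Lung and chest wall are elastances in series: 1/Crs = 1/CL + 1/Ccw.
1/Crs = 1/131 + 1/142 = 0.01468.
Crs = 68.12 mL/cmH2O.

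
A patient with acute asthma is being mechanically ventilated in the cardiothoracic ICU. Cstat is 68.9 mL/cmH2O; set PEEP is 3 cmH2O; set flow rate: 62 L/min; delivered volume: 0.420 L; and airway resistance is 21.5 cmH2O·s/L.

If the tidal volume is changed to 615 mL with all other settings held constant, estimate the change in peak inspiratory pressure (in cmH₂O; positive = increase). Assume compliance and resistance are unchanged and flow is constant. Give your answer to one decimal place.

2.8

PIP = Vt/C + R·V̇ + PEEP (constant-flow equation of motion).
Only the elastic term changes: ΔPIP = ΔVt / C = (615 − 420) / 68.9 = 2.83 cmH2O.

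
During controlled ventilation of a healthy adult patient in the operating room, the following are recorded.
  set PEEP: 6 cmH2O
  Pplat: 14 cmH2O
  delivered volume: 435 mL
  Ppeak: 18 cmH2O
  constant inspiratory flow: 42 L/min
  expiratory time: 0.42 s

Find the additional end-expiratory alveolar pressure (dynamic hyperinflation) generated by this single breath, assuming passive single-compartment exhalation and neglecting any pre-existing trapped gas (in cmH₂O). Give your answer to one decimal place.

Flow: 42 L/min ÷ 60 = 0.7 L/s.
R = (PIP − Pplat)/V̇ = (18 − 14) / 0.7 = 4.0/0.7 = 5.714 cmH2O·s/L.
C = Vt/(Pplat − PEEP) = 435.0 / (14 − 6) = 435.0/8.0 = 54.375 mL/cmH2O.
τ = R × C = 5.714 × 0.05438 L/cmH2O = 0.3107 s.
Fraction remaining = e^(−Te/τ) = e^(−0.42/0.3107) = 0.2588; trapped volume = 435.0 × 0.2588 = 112.58 mL.
Additional alveolar pressure from trapping ≈ V_trapped / C = 112.58 / 54.375 = 2.07 cmH2O.

2.1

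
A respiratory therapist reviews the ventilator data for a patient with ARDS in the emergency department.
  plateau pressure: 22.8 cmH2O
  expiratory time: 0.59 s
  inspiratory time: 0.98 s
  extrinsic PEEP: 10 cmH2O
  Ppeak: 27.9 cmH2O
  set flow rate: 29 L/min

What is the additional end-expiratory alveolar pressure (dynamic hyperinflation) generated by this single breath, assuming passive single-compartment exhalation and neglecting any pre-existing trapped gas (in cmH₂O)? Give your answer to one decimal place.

2.8

Flow: 29 L/min ÷ 60 = 0.4833 L/s.
Vt = flow × Ti = 0.4833 L/s × 0.98 s × 1000 mL/L = 473.63 mL.
R = (PIP − Pplat)/V̇ = (27.9 − 22.8) / 0.4833 = 5.1/0.4833 = 10.552 cmH2O·s/L.
C = Vt/(Pplat − PEEP) = 473.63 / (22.8 − 10) = 473.63/12.8 = 37.002 mL/cmH2O.
τ = R × C = 10.552 × 0.037 L/cmH2O = 0.3904 s.
Fraction remaining = e^(−Te/τ) = e^(−0.59/0.3904) = 0.2206; trapped volume = 473.63 × 0.2206 = 104.48 mL.
Additional alveolar pressure from trapping ≈ V_trapped / C = 104.48 / 37.002 = 2.824 cmH2O.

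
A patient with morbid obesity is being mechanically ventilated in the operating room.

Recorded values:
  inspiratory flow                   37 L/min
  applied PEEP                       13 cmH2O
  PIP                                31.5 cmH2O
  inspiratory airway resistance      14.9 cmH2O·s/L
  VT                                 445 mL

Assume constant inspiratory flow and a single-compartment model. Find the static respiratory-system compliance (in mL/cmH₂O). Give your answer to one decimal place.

47.8

Flow: 37 L/min ÷ 60 = 0.6167 L/s.
Equation of motion (constant flow): PIP = Vt/C + R·V̇ + PEEP.
Vt/C = PIP − R·V̇ − PEEP = 31.5 − 14.9×0.6167 − 13 = 31.5 − 9.189 − 13 = 9.311 cmH2O.
C = Vt / 9.311 = 445 / 9.311 = 47.793 mL/cmH2O.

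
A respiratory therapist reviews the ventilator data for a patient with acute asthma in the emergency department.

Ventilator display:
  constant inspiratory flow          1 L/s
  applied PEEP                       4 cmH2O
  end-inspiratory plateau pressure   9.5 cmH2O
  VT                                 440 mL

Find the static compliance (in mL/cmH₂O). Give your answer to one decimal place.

80.0

Cstat = Vt / (Pplat − PEEP) = 440 / (9.5 − 4) = 440 / 5.5 = 80.0 mL/cmH2O.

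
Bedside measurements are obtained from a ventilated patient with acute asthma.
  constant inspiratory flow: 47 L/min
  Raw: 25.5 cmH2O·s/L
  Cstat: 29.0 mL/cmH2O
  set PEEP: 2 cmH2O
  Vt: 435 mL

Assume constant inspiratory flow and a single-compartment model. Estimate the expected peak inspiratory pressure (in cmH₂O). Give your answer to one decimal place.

Flow: 47 L/min ÷ 60 = 0.7833 L/s.
Equation of motion (constant flow): PIP = Vt/C + R·V̇ + PEEP.
PIP = 435/29.0 + 25.5×0.7833 + 2 = 15.0 + 19.974 + 2 = 36.974 cmH2O.

37.0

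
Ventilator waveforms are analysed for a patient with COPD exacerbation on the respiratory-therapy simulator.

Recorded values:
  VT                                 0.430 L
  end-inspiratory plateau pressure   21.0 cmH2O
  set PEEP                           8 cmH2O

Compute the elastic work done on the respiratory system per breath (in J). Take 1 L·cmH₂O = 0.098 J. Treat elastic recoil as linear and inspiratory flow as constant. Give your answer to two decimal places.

0.27

Elastic work ≈ ½ × (Pplat − PEEP) × Vt = 0.5 × (21.0 − 8) × 0.430 L = 0.5 × 13.0 × 0.430 = 2.795 L·cmH2O.
× 0.098 J/(L·cmH2O) → 0.2739 J.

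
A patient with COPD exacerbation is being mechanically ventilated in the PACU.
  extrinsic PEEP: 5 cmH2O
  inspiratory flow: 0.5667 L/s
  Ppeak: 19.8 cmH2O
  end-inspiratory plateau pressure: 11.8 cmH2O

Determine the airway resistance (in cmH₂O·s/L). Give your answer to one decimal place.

14.1

Raw = (PIP − Pplat) / flow = (19.8 − 11.8) / 0.5667 = 8.0 / 0.5667 = 14.117 cmH2O·s/L.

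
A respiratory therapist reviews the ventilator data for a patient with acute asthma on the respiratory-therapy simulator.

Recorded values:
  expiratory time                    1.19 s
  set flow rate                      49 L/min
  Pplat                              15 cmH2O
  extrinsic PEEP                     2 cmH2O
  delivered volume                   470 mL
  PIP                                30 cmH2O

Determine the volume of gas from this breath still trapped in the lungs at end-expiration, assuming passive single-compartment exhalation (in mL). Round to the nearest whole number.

78

Flow: 49 L/min ÷ 60 = 0.8167 L/s.
R = (PIP − Pplat)/V̇ = (30 − 15) / 0.8167 = 15.0/0.8167 = 18.367 cmH2O·s/L.
C = Vt/(Pplat − PEEP) = 470.0 / (15 − 2) = 470.0/13.0 = 36.154 mL/cmH2O.
τ = R × C = 18.367 × 0.03615 L/cmH2O = 0.664 s.
Fraction remaining = e^(−Te/τ) = e^(−1.19/0.664) = 0.1666.
Trapped volume = 470.0 × 0.1666 = 78.302 mL.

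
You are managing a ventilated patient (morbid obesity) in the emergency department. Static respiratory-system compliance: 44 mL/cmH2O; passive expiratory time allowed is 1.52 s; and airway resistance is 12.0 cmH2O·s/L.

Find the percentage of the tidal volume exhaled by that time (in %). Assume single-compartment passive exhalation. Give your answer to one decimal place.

94.4

τ = R × C = 12.0 × 44 mL/cmH2O = 12.0 × 0.044 L/cmH2O = 0.528 s.
Passive exhalation: V(t)/V₀ = e^(−t/τ) = e^(−1.52/0.528) = 0.0562.
Fraction exhaled = 1 − 0.0562 = 0.9438 → 94.38%.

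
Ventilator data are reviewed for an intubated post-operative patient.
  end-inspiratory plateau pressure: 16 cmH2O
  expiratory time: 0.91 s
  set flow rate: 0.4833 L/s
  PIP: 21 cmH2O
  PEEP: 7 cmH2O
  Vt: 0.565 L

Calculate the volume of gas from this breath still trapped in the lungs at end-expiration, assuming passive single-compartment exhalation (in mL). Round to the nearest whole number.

139

R = (PIP − Pplat)/V̇ = (21 − 16) / 0.4833 = 5.0/0.4833 = 10.346 cmH2O·s/L.
C = Vt/(Pplat − PEEP) = 565.0 / (16 − 7) = 565.0/9.0 = 62.778 mL/cmH2O.
τ = R × C = 10.346 × 0.06278 L/cmH2O = 0.6495 s.
Fraction remaining = e^(−Te/τ) = e^(−0.91/0.6495) = 0.2463.
Trapped volume = 565.0 × 0.2463 = 139.16 mL.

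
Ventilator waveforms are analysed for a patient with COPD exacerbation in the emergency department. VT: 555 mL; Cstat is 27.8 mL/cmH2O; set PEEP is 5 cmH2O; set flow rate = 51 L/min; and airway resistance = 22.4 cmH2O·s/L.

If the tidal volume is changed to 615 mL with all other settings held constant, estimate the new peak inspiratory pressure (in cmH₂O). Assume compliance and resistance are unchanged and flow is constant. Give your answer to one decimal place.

Flow: 51 L/min ÷ 60 = 0.85 L/s.
PIP = Vt/C + R·V̇ + PEEP (constant-flow equation of motion).
Only the elastic term changes: ΔPIP = ΔVt / C = (615 − 555) / 27.8 = 2.158 cmH2O.
Original PIP = 555/27.8 + 22.4×0.85 + 5 = 44.004 cmH2O; new PIP = 44.004 + (2.158) = 46.162 cmH2O.

46.2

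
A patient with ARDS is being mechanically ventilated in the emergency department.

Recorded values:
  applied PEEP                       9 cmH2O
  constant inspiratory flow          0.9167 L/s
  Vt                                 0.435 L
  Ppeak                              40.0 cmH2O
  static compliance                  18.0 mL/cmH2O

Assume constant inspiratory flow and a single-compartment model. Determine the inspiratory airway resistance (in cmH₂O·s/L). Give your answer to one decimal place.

Equation of motion (constant flow): PIP = Vt/C + R·V̇ + PEEP.
R·V̇ = PIP − Vt/C − PEEP = 40.0 − 435/18.0 − 9 = 40.0 − 24.167 − 9 = 6.833 cmH2O.
R = 6.833 / 0.9167 = 7.454 cmH2O·s/L.

7.5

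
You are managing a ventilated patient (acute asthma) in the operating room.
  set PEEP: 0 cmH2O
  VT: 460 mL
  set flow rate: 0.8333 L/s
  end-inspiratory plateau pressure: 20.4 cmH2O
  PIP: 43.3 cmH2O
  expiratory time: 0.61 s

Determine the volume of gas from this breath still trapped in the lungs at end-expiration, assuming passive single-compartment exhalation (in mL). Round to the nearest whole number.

172

R = (PIP − Pplat)/V̇ = (43.3 − 20.4) / 0.8333 = 22.9/0.8333 = 27.481 cmH2O·s/L.
C = Vt/(Pplat − PEEP) = 460.0 / (20.4 − 0) = 460.0/20.4 = 22.549 mL/cmH2O.
τ = R × C = 27.481 × 0.02255 L/cmH2O = 0.6197 s.
Fraction remaining = e^(−Te/τ) = e^(−0.61/0.6197) = 0.3737.
Trapped volume = 460.0 × 0.3737 = 171.9 mL.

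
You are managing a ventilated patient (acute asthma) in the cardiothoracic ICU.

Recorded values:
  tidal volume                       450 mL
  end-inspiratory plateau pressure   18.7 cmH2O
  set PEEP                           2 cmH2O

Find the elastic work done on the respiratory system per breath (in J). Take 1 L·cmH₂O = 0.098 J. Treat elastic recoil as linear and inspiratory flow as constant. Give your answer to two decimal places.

Elastic work ≈ ½ × (Pplat − PEEP) × Vt = 0.5 × (18.7 − 2) × 0.450 L = 0.5 × 16.7 × 0.450 = 3.758 L·cmH2O.
× 0.098 J/(L·cmH2O) → 0.3683 J.

0.37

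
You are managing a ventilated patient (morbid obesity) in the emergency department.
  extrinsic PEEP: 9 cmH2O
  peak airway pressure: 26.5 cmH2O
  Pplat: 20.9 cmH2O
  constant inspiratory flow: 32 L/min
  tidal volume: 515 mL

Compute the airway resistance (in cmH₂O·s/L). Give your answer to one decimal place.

Flow: 32 L/min ÷ 60 = 0.5333 L/s.
Raw = (PIP − Pplat) / flow = (26.5 − 20.9) / 0.5333 = 5.6 / 0.5333 = 10.501 cmH2O·s/L.

10.5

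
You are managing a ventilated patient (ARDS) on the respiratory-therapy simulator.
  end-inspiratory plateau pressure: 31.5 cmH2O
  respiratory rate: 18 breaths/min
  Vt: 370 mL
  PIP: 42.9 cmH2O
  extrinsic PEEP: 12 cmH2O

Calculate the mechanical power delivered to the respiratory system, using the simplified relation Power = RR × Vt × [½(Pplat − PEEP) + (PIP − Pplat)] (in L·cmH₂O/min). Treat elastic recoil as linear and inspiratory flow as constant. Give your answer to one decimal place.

Per-breath work = Vt × [½(Pplat−PEEP) + (PIP−Pplat)] = 0.370 × [0.5×19.5 + 11.4] = 0.370 × 21.15 = 7.826 L·cmH2O.
Power = 18 × 7.826 = 140.87 L·cmH2O/min.

140.9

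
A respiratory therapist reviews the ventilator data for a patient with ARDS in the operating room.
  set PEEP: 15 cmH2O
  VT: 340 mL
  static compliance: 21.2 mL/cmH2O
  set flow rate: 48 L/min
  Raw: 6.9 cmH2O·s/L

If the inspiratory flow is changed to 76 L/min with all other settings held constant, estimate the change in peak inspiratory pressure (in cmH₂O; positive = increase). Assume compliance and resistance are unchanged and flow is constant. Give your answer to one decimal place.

Flow: 48 L/min ÷ 60 = 0.8 L/s.
New flow: 76 L/min ÷ 60 = 1.2667 L/s.
PIP = Vt/C + R·V̇ + PEEP (constant-flow equation of motion).
Only the resistive term changes: ΔPIP = R × ΔV̇ = 6.9 × (1.2667 − 0.8) = 6.9 × 0.4667 = 3.22 cmH2O.

3.2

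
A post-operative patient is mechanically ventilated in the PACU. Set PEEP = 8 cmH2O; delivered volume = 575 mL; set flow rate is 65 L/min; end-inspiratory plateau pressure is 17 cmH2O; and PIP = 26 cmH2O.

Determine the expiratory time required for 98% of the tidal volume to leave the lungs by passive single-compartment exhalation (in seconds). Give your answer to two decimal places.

2.08

Flow: 65 L/min ÷ 60 = 1.0833 L/s.
R = (PIP − Pplat)/V̇ = (26 − 17) / 1.0833 = 9.0/1.0833 = 8.308 cmH2O·s/L.
C = Vt/(Pplat − PEEP) = 575.0 / (17 − 8) = 575.0/9.0 = 63.889 mL/cmH2O.
τ = R × C = 8.308 × 0.06389 L/cmH2O = 0.5308 s.
t = −τ·ln(1 − 0.98) = −0.5308·ln(0.02) = 2.077 s.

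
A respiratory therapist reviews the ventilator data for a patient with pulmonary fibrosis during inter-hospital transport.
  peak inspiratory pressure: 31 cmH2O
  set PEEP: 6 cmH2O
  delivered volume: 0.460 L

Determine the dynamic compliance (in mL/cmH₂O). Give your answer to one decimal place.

Dynamic compliance = Vt / (PIP − PEEP) = 460 / (31 − 6) = 460 / 25.0 = 18.4 mL/cmH2O.

18.4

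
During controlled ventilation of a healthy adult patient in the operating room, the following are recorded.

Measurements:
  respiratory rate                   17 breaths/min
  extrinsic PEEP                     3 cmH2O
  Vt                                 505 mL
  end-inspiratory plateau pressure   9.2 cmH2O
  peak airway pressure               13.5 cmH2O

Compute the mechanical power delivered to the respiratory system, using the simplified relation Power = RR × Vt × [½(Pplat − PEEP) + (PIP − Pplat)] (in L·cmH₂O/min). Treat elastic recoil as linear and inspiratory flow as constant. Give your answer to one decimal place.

Per-breath work = Vt × [½(Pplat−PEEP) + (PIP−Pplat)] = 0.505 × [0.5×6.2 + 4.3] = 0.505 × 7.4 = 3.737 L·cmH2O.
Power = 17 × 3.737 = 63.529 L·cmH2O/min.

63.5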